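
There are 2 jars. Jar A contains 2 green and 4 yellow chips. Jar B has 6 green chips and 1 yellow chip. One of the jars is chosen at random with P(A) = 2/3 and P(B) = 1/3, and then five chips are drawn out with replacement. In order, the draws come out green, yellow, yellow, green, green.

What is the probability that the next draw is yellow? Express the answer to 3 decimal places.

0.520

For each hypothesis, P(data | H) works out to: P(data | jar A) = (2/6)(4/6)(4/6)(2/6)(2/6) = 0.016461; P(data | jar B) = (6/7)(1/7)(1/7)(6/7)(6/7) = 0.012852.
Multiplying each by its prior: 2/3 · 0.016461 = 0.010974, 1/3 · 0.012852 = 0.0042839; summing to 0.015258.
Dividing through by the total gives posterior P(jar A | data) = 0.71923, P(jar B | data) = 0.28077.
So P(yellow next | data) = Σ P(yellow next | H) P(H | data) = (2/3)(0.71923) + (1/7)(0.28077) = 0.5196.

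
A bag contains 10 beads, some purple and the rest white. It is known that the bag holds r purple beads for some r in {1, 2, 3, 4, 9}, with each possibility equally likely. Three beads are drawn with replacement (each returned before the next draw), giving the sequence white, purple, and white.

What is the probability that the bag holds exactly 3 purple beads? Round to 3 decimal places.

0.289

Compute the likelihood of the observed sequence for each case: P(data | r = 1) = (9/10)(1/10)(9/10) = 0.081; P(data | r = 2) = (8/10)(2/10)(8/10) = 0.128; P(data | r = 3) = (7/10)(3/10)(7/10) = 0.147; P(data | r = 4) = (6/10)(4/10)(6/10) = 0.144; P(data | r = 9) = (1/10)(9/10)(1/10) = 0.009.
The prior-weighted likelihoods are 1/5 · 0.081 = 0.0162, 1/5 · 0.128 = 0.0256, 1/5 · 0.147 = 0.0294, 1/5 · 0.144 = 0.0288, 1/5 · 0.009 = 0.0018; summing to 0.1018.
Therefore the posterior P(r = 3 | data) = (0.0294) / (0.1018) = 0.2888.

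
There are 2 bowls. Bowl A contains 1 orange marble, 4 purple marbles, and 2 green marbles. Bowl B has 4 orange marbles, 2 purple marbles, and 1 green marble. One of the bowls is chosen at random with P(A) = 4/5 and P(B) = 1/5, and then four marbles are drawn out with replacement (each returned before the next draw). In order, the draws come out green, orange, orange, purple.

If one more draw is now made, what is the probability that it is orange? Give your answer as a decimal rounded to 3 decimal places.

0.357

Compute the likelihood of the observed sequence for each case: P(data | bowl A) = (2/7)(1/7)(1/7)(4/7) = 0.0033319; P(data | bowl B) = (1/7)(4/7)(4/7)(2/7) = 0.013328.
Multiplying each by its prior: 4/5 · 0.0033319 = 0.0026656, 1/5 · 0.013328 = 0.0026656; summing to 0.0053311.
Normalising, the posterior is P(bowl A | data) = 0.5, P(bowl B | data) = 0.5.
So P(orange next | data) = Σ P(orange next | H) P(H | data) = (1/7)(0.5) + (4/7)(0.5) = 0.35714.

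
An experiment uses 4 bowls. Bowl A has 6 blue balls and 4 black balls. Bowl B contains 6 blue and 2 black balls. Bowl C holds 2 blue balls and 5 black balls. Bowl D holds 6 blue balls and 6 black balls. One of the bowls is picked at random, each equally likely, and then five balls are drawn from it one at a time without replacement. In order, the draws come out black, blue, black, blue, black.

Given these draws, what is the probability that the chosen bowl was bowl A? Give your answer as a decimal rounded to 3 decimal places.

For each hypothesis, P(data | H) works out to: P(data | bowl A) = (4/10)(6/9)(3/8)(5/7)(2/6) = 0.02381; P(data | bowl B) = (2/8)(6/7)(1/6)(5/5)(0/4) = 0; P(data | bowl C) = (5/7)(2/6)(4/5)(1/4)(3/3) = 0.047619; P(data | bowl D) = (6/12)(6/11)(5/10)(5/9)(4/8) = 0.037879.
Weighting by the prior gives 1/4 · 0.02381 = 0.0059524, 1/4 · 0 = 0, 1/4 · 0.047619 = 0.011905, 1/4 · 0.037879 = 0.0094697; these sum to 0.027327.
So P(bowl A | data) = (0.0059524) / (0.027327) = 0.21782.

0.218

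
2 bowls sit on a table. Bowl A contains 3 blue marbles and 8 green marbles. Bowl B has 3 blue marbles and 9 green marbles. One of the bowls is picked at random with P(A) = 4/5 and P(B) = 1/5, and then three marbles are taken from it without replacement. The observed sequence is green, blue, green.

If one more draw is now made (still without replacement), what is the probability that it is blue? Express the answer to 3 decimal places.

The likelihood of the observed sequence under each hypothesis: P(data | bowl A) = (8/11)(3/10)(7/9) = 28/165; P(data | bowl B) = (9/12)(3/11)(8/10) = 9/55.
The prior-weighted likelihoods are 4/5 · 28/165 = 112/825, 1/5 · 9/55 = 9/275; these sum to 139/825.
The posterior is then P(bowl A | data) = 112/139, P(bowl B | data) = 27/139.
The predictive probability is P(blue next | data) = (1/4)(112/139) + (2/9)(27/139) = 34/139.

0.245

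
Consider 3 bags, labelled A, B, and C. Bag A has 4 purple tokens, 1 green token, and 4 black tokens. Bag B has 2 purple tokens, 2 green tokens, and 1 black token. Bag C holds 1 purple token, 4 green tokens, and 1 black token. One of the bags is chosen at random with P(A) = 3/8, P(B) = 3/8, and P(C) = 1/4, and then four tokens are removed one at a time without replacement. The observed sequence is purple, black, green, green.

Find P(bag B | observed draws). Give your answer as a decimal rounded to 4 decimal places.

0.6000

Compute the likelihood of the observed sequence for each case: P(data | bag A) = (4/9)(4/8)(1/7)(0/6) = 0; P(data | bag B) = (2/5)(1/4)(2/3)(1/2) = 1/30; P(data | bag C) = (1/6)(1/5)(4/4)(3/3) = 1/30.
Weighting by the prior gives 3/8 · 0 = 0, 3/8 · 1/30 = 1/80, 1/4 · 1/30 = 1/120; summing to 1/48.
Hence P(bag B | data) = (1/80) / (1/48) = 3/5.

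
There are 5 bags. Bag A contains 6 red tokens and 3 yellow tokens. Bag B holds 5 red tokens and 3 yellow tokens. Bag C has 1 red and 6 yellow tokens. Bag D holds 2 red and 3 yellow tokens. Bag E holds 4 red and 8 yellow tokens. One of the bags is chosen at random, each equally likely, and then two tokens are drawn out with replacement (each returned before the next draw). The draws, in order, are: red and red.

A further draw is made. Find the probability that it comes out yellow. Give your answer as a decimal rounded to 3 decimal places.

For each hypothesis, P(data | H) works out to: P(data | bag A) = (6/9)(6/9) = 0.44444; P(data | bag B) = (5/8)(5/8) = 0.39062; P(data | bag C) = (1/7)(1/7) = 0.020408; P(data | bag D) = (2/5)(2/5) = 0.16; P(data | bag E) = (4/12)(4/12) = 0.11111.
Weighting by the prior gives 1/5 · 0.44444 = 0.088889, 1/5 · 0.39062 = 0.078125, 1/5 · 0.020408 = 0.0040816, 1/5 · 0.16 = 0.032, 1/5 · 0.11111 = 0.022222; with total 0.22532.
Dividing through by the total gives posterior P(bag A | data) = 0.3945, P(bag B | data) = 0.34673, P(bag C | data) = 0.018115, P(bag D | data) = 0.14202, P(bag E | data) = 0.098626.
The predictive probability is P(yellow next | data) = (1/3)(0.3945) + (3/8)(0.34673) + (6/7)(0.018115) + (3/5)(0.14202) + (2/3)(0.098626) = 0.42802.

0.428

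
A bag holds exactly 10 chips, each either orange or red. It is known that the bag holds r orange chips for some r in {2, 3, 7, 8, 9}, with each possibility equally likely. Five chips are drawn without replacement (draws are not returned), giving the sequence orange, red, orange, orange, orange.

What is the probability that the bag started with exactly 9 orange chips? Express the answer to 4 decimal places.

Compute the likelihood of the observed sequence for each case: P(data | r = 2) = (2/10)(8/9)(1/8)(0/7) = 0; P(data | r = 3) = (3/10)(7/9)(2/8)(1/7)(0/6) = 0; P(data | r = 7) = (7/10)(3/9)(6/8)(5/7)(4/6) = 1/12; P(data | r = 8) = (8/10)(2/9)(7/8)(6/7)(5/6) = 1/9; P(data | r = 9) = (9/10)(1/9)(8/8)(7/7)(6/6) = 1/10.
Weighting by the prior gives 1/5 · 0 = 0, 1/5 · 0 = 0, 1/5 · 1/12 = 1/60, 1/5 · 1/9 = 1/45, 1/5 · 1/10 = 1/50; summing to 53/900.
Therefore the posterior P(r = 9 | data) = (1/50) / (53/900) = 18/53.

0.3396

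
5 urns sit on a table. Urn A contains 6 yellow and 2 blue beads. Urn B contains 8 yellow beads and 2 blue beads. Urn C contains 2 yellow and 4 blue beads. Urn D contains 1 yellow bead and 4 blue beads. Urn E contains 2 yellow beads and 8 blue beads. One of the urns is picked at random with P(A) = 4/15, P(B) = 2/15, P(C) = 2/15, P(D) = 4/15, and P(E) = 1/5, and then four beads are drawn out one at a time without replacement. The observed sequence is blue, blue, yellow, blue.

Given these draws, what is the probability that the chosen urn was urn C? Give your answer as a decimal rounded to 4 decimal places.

The likelihood of the observed sequence under each hypothesis: P(data | urn A) = (2/8)(1/7)(6/6)(0/5) = 0; P(data | urn B) = (2/10)(1/9)(8/8)(0/7) = 0; P(data | urn C) = (4/6)(3/5)(2/4)(2/3) = 2/15; P(data | urn D) = (4/5)(3/4)(1/3)(2/2) = 1/5; P(data | urn E) = (8/10)(7/9)(2/8)(6/7) = 2/15.
Multiplying each by its prior: 4/15 · 0 = 0, 2/15 · 0 = 0, 2/15 · 2/15 = 4/225, 4/15 · 1/5 = 4/75, 1/5 · 2/15 = 2/75; with total 22/225.
Hence P(urn C | data) = (4/225) / (22/225) = 2/11.

0.1818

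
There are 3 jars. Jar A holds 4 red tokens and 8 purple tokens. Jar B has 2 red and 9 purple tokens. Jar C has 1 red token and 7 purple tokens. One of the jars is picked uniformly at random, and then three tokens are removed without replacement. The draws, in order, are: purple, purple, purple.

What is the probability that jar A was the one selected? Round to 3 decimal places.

0.183

Under each hypothesis, the probability of the observed sequence is: P(data | jar A) = (8/12)(7/11)(6/10) = 0.25455; P(data | jar B) = (9/11)(8/10)(7/9) = 0.50909; P(data | jar C) = (7/8)(6/7)(5/6) = 0.625.
Weighting by the prior gives 1/3 · 0.25455 = 0.084848, 1/3 · 0.50909 = 0.1697, 1/3 · 0.625 = 0.20833; these sum to 0.46288.
By Bayes' rule, P(jar A | data) = (0.084848) / (0.46288) = 0.18331.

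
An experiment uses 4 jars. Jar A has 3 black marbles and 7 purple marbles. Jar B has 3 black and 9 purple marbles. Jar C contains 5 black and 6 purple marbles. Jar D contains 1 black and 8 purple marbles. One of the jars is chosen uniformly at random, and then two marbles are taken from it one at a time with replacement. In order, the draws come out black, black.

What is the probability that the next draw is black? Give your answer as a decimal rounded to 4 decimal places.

For each hypothesis, P(data | H) works out to: P(data | jar A) = (3/10)(3/10) = 0.09; P(data | jar B) = (3/12)(3/12) = 0.0625; P(data | jar C) = (5/11)(5/11) = 0.20661; P(data | jar D) = (1/9)(1/9) = 0.012346.
Weighting by the prior gives 1/4 · 0.09 = 0.0225, 1/4 · 0.0625 = 0.015625, 1/4 · 0.20661 = 0.051653, 1/4 · 0.012346 = 0.0030864; with total 0.092864.
The posterior is then P(jar A | data) = 0.24229, P(jar B | data) = 0.16826, P(jar C | data) = 0.55622, P(jar D | data) = 0.033236.
The predictive probability is P(black next | data) = (3/10)(0.24229) + (1/4)(0.16826) + (5/11)(0.55622) + (1/9)(0.033236) = 0.37127.

0.3713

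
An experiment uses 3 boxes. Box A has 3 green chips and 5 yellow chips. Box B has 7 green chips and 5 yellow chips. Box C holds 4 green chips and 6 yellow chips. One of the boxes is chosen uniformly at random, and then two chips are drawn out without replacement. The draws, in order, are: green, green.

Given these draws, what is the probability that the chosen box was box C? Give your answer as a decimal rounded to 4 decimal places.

0.2387

For each hypothesis, P(data | H) works out to: P(data | box A) = (3/8)(2/7) = 0.10714; P(data | box B) = (7/12)(6/11) = 0.31818; P(data | box C) = (4/10)(3/9) = 0.13333.
Multiplying each by its prior: 1/3 · 0.10714 = 0.035714, 1/3 · 0.31818 = 0.10606, 1/3 · 0.13333 = 0.044444; these sum to 0.18622.
So P(box C | data) = (0.044444) / (0.18622) = 0.23867.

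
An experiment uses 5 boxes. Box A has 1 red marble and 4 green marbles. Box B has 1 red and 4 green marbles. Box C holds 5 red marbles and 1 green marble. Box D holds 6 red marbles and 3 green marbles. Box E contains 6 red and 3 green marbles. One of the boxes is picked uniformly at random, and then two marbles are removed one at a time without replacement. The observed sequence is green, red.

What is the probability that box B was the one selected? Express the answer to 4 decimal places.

0.1875

Under each hypothesis, the probability of the observed sequence is: P(data | box A) = (4/5)(1/4) = 1/5; P(data | box B) = (4/5)(1/4) = 1/5; P(data | box C) = (1/6)(5/5) = 1/6; P(data | box D) = (3/9)(6/8) = 1/4; P(data | box E) = (3/9)(6/8) = 1/4.
Weighting by the prior gives 1/5 · 1/5 = 1/25, 1/5 · 1/5 = 1/25, 1/5 · 1/6 = 1/30, 1/5 · 1/4 = 1/20, 1/5 · 1/4 = 1/20; with total 16/75.
By Bayes' rule, P(box B | data) = (1/25) / (16/75) = 3/16.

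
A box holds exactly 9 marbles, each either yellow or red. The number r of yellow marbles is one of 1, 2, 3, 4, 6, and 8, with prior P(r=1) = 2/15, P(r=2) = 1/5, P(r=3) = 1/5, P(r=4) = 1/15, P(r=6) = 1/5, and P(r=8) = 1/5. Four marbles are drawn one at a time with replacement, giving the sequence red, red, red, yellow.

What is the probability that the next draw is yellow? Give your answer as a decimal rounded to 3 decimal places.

Under each hypothesis, the probability of the observed sequence is: P(data | r = 1) = (8/9)(8/9)(8/9)(1/9) = 0.078037; P(data | r = 2) = (7/9)(7/9)(7/9)(2/9) = 0.10456; P(data | r = 3) = (6/9)(6/9)(6/9)(3/9) = 0.098765; P(data | r = 4) = (5/9)(5/9)(5/9)(4/9) = 0.076208; P(data | r = 6) = (3/9)(3/9)(3/9)(6/9) = 0.024691; P(data | r = 8) = (1/9)(1/9)(1/9)(8/9) = 0.0012193.
Weighting by the prior gives 2/15 · 0.078037 = 0.010405, 1/5 · 0.10456 = 0.020911, 1/5 · 0.098765 = 0.019753, 1/15 · 0.076208 = 0.0050805, 1/5 · 0.024691 = 0.0049383, 1/5 · 0.0012193 = 0.00024387; summing to 0.061332.
Dividing through by the total gives posterior P(r = 1 | data) = 0.16965, P(r = 2 | data) = 0.34095, P(r = 3 | data) = 0.32207, P(r = 4 | data) = 0.082836, P(r = 6 | data) = 0.080517, P(r = 8 | data) = 0.0039761.
Averaging over the posterior, P(yellow next | data) = (1/9)(0.16965) + (2/9)(0.34095) + (1/3)(0.32207) + (4/9)(0.082836) + (2/3)(0.080517) + (8/9)(0.0039761) = 0.296.

0.296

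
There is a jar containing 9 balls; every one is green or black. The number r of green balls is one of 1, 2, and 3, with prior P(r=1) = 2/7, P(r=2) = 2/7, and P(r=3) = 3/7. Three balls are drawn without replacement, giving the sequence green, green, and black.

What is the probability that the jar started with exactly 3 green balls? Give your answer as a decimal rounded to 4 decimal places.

0.7941

The likelihood of the observed sequence under each hypothesis: P(data | r = 1) = (1/9)(0/8) = 0; P(data | r = 2) = (2/9)(1/8)(7/7) = 1/36; P(data | r = 3) = (3/9)(2/8)(6/7) = 1/14.
Multiplying each by its prior: 2/7 · 0 = 0, 2/7 · 1/36 = 1/126, 3/7 · 1/14 = 3/98; summing to 17/441.
Therefore the posterior P(r = 3 | data) = (3/98) / (17/441) = 27/34.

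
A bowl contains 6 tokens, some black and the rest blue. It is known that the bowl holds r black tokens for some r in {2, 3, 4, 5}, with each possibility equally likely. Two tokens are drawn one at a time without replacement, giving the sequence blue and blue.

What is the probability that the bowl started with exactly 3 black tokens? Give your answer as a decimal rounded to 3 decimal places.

0.300

The likelihood of the observed sequence under each hypothesis: P(data | r = 2) = (4/6)(3/5) = 2/5; P(data | r = 3) = (3/6)(2/5) = 1/5; P(data | r = 4) = (2/6)(1/5) = 1/15; P(data | r = 5) = (1/6)(0/5) = 0.
Weighting by the prior gives 1/4 · 2/5 = 1/10, 1/4 · 1/5 = 1/20, 1/4 · 1/15 = 1/60, 1/4 · 0 = 0; with total 1/6.
So P(r = 3 | data) = (1/20) / (1/6) = 3/10.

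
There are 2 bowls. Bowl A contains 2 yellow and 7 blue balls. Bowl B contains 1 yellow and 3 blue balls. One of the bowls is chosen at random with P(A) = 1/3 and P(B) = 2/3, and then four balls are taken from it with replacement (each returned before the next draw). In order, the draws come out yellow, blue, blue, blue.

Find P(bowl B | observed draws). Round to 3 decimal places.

0.669

Compute the likelihood of the observed sequence for each case: P(data | bowl A) = (2/9)(7/9)(7/9)(7/9) = 0.10456; P(data | bowl B) = (1/4)(3/4)(3/4)(3/4) = 0.10547.
Weighting by the prior gives 1/3 · 0.10456 = 0.034852, 2/3 · 0.10547 = 0.070312; with total 0.10516.
Therefore the posterior P(bowl B | data) = (0.070312) / (0.10516) = 0.66859.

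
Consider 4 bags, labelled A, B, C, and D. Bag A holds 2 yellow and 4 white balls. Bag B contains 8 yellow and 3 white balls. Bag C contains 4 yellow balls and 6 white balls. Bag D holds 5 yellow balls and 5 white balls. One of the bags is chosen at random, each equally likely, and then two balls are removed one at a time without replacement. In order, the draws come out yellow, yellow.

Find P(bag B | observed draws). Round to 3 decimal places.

0.547

Under each hypothesis, the probability of the observed sequence is: P(data | bag A) = (2/6)(1/5) = 0.066667; P(data | bag B) = (8/11)(7/10) = 0.50909; P(data | bag C) = (4/10)(3/9) = 0.13333; P(data | bag D) = (5/10)(4/9) = 0.22222.
The prior-weighted likelihoods are 1/4 · 0.066667 = 0.016667, 1/4 · 0.50909 = 0.12727, 1/4 · 0.13333 = 0.033333, 1/4 · 0.22222 = 0.055556; these sum to 0.23283.
By Bayes' rule, P(bag B | data) = (0.12727) / (0.23283) = 0.54664.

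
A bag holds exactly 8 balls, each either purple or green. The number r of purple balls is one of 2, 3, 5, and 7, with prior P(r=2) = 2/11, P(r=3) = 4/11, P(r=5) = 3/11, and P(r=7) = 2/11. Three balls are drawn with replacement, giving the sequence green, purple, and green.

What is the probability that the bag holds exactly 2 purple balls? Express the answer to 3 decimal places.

0.243

Compute the likelihood of the observed sequence for each case: P(data | r = 2) = (6/8)(2/8)(6/8) = 0.14062; P(data | r = 3) = (5/8)(3/8)(5/8) = 0.14648; P(data | r = 5) = (3/8)(5/8)(3/8) = 0.087891; P(data | r = 7) = (1/8)(7/8)(1/8) = 0.013672.
Multiplying each by its prior: 2/11 · 0.14062 = 0.025568, 4/11 · 0.14648 = 0.053267, 3/11 · 0.087891 = 0.02397, 2/11 · 0.013672 = 0.0024858; these sum to 0.10529.
Hence P(r = 2 | data) = (0.025568) / (0.10529) = 0.24283.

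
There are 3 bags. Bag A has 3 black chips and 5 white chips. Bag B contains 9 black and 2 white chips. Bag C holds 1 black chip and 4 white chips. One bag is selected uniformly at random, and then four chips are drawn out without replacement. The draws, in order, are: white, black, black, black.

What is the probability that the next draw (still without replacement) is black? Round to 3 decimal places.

0.752

Compute the likelihood of the observed sequence for each case: P(data | bag A) = (5/8)(3/7)(2/6)(1/5) = 0.017857; P(data | bag B) = (2/11)(9/10)(8/9)(7/8) = 0.12727; P(data | bag C) = (4/5)(1/4)(0/3) = 0.
Weighting by the prior gives 1/3 · 0.017857 = 0.0059524, 1/3 · 0.12727 = 0.042424, 1/3 · 0 = 0; summing to 0.048377.
Dividing through by the total gives posterior P(bag A | data) = 0.12304, P(bag B | data) = 0.87696, P(bag C | data) = 0.
So P(black next | data) = Σ P(black next | H) P(H | data) = (0)(0.12304) + (6/7)(0.87696) = 0.75168.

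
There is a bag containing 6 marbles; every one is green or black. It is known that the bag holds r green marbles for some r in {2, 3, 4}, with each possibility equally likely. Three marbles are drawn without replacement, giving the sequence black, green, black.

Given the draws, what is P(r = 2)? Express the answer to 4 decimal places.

The likelihood of the observed sequence under each hypothesis: P(data | r = 2) = (4/6)(2/5)(3/4) = 1/5; P(data | r = 3) = (3/6)(3/5)(2/4) = 3/20; P(data | r = 4) = (2/6)(4/5)(1/4) = 1/15.
Weighting by the prior gives 1/3 · 1/5 = 1/15, 1/3 · 3/20 = 1/20, 1/3 · 1/15 = 1/45; summing to 5/36.
Therefore the posterior P(r = 2 | data) = (1/15) / (5/36) = 12/25.

0.4800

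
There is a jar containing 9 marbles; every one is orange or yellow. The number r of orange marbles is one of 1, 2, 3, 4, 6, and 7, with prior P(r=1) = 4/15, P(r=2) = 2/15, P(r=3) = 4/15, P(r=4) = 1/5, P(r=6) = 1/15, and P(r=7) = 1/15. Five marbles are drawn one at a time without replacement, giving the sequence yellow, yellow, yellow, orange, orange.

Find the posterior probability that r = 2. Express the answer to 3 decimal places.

The likelihood of the observed sequence under each hypothesis: P(data | r = 1) = (8/9)(7/8)(6/7)(1/6)(0/5) = 0; P(data | r = 2) = (7/9)(6/8)(5/7)(2/6)(1/5) = 0.027778; P(data | r = 3) = (6/9)(5/8)(4/7)(3/6)(2/5) = 0.047619; P(data | r = 4) = (5/9)(4/8)(3/7)(4/6)(3/5) = 0.047619; P(data | r = 6) = (3/9)(2/8)(1/7)(6/6)(5/5) = 0.011905; P(data | r = 7) = (2/9)(1/8)(0/7) = 0.
Multiplying each by its prior: 4/15 · 0 = 0, 2/15 · 0.027778 = 0.0037037, 4/15 · 0.047619 = 0.012698, 1/5 · 0.047619 = 0.0095238, 1/15 · 0.011905 = 0.00079365, 1/15 · 0 = 0; these sum to 0.02672.
Therefore the posterior P(r = 2 | data) = (0.0037037) / (0.02672) = 0.13861.

0.139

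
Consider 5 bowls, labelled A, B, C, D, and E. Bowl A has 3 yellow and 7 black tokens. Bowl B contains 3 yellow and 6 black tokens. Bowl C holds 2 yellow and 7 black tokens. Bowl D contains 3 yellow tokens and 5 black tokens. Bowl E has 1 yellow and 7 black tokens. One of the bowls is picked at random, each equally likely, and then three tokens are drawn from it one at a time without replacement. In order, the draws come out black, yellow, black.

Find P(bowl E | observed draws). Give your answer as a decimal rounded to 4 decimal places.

0.1517

Compute the likelihood of the observed sequence for each case: P(data | bowl A) = (7/10)(3/9)(6/8) = 0.175; P(data | bowl B) = (6/9)(3/8)(5/7) = 0.17857; P(data | bowl C) = (7/9)(2/8)(6/7) = 0.16667; P(data | bowl D) = (5/8)(3/7)(4/6) = 0.17857; P(data | bowl E) = (7/8)(1/7)(6/6) = 0.125.
The prior-weighted likelihoods are 1/5 · 0.175 = 0.035, 1/5 · 0.17857 = 0.035714, 1/5 · 0.16667 = 0.033333, 1/5 · 0.17857 = 0.035714, 1/5 · 0.125 = 0.025; with total 0.16476.
Hence P(bowl E | data) = (0.025) / (0.16476) = 0.15173.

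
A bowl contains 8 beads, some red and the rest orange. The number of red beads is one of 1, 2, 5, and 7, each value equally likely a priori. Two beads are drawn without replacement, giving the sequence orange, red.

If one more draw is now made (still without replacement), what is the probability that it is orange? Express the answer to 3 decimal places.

0.537

Compute the likelihood of the observed sequence for each case: P(data | r = 1) = (7/8)(1/7) = 1/8; P(data | r = 2) = (6/8)(2/7) = 3/14; P(data | r = 5) = (3/8)(5/7) = 15/56; P(data | r = 7) = (1/8)(7/7) = 1/8.
Weighting by the prior gives 1/4 · 1/8 = 1/32, 1/4 · 3/14 = 3/56, 1/4 · 15/56 = 15/224, 1/4 · 1/8 = 1/32; with total 41/224.
Normalising, the posterior is P(r = 1 | data) = 7/41, P(r = 2 | data) = 12/41, P(r = 5 | data) = 15/41, P(r = 7 | data) = 7/41.
So P(orange next | data) = Σ P(orange next | H) P(H | data) = (1)(7/41) + (5/6)(12/41) + (1/3)(15/41) + (0)(7/41) = 22/41.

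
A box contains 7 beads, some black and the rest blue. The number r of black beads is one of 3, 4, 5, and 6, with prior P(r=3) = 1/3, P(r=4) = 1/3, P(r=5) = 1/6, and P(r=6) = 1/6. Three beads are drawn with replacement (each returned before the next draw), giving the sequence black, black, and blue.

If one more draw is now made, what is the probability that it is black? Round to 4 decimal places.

0.5996

For each hypothesis, P(data | H) works out to: P(data | r = 3) = (3/7)(3/7)(4/7) = 0.10496; P(data | r = 4) = (4/7)(4/7)(3/7) = 0.13994; P(data | r = 5) = (5/7)(5/7)(2/7) = 0.14577; P(data | r = 6) = (6/7)(6/7)(1/7) = 0.10496.
Multiplying each by its prior: 1/3 · 0.10496 = 0.034985, 1/3 · 0.13994 = 0.046647, 1/6 · 0.14577 = 0.024295, 1/6 · 0.10496 = 0.017493; summing to 0.12342.
Dividing through by the total gives posterior P(r = 3 | data) = 0.28346, P(r = 4 | data) = 0.37795, P(r = 5 | data) = 0.19685, P(r = 6 | data) = 0.14173.
So P(black next | data) = Σ P(black next | H) P(H | data) = (3/7)(0.28346) + (4/7)(0.37795) + (5/7)(0.19685) + (6/7)(0.14173) = 0.59955.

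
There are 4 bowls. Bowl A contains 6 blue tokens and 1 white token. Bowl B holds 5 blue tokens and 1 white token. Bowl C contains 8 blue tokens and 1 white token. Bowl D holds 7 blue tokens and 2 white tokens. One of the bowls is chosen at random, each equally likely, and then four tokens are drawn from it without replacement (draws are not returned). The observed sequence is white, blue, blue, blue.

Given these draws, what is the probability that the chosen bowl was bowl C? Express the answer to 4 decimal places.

Under each hypothesis, the probability of the observed sequence is: P(data | bowl A) = (1/7)(6/6)(5/5)(4/4) = 1/7; P(data | bowl B) = (1/6)(5/5)(4/4)(3/3) = 1/6; P(data | bowl C) = (1/9)(8/8)(7/7)(6/6) = 1/9; P(data | bowl D) = (2/9)(7/8)(6/7)(5/6) = 5/36.
Weighting by the prior gives 1/4 · 1/7 = 1/28, 1/4 · 1/6 = 1/24, 1/4 · 1/9 = 1/36, 1/4 · 5/36 = 5/144; with total 47/336.
So P(bowl C | data) = (1/36) / (47/336) = 28/141.

0.1986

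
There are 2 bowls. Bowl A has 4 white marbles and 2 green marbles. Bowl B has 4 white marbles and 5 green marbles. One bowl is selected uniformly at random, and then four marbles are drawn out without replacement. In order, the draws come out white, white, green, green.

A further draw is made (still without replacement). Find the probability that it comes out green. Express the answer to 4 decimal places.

Under each hypothesis, the probability of the observed sequence is: P(data | bowl A) = (4/6)(3/5)(2/4)(1/3) = 1/15; P(data | bowl B) = (4/9)(3/8)(5/7)(4/6) = 5/63.
The prior-weighted likelihoods are 1/2 · 1/15 = 1/30, 1/2 · 5/63 = 5/126; summing to 23/315.
Dividing through by the total gives posterior P(bowl A | data) = 21/46, P(bowl B | data) = 25/46.
So P(green next | data) = Σ P(green next | H) P(H | data) = (0)(21/46) + (3/5)(25/46) = 15/46.

0.3261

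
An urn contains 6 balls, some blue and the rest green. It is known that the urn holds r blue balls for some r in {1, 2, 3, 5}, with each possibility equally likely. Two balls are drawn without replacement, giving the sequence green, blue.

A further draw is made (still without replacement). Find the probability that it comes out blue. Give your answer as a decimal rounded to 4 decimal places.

0.4259

For each hypothesis, P(data | H) works out to: P(data | r = 1) = (5/6)(1/5) = 1/6; P(data | r = 2) = (4/6)(2/5) = 4/15; P(data | r = 3) = (3/6)(3/5) = 3/10; P(data | r = 5) = (1/6)(5/5) = 1/6.
Weighting by the prior gives 1/4 · 1/6 = 1/24, 1/4 · 4/15 = 1/15, 1/4 · 3/10 = 3/40, 1/4 · 1/6 = 1/24; summing to 9/40.
Dividing through by the total gives posterior P(r = 1 | data) = 5/27, P(r = 2 | data) = 8/27, P(r = 3 | data) = 1/3, P(r = 5 | data) = 5/27.
The predictive probability is P(blue next | data) = (0)(5/27) + (1/4)(8/27) + (1/2)(1/3) + (1)(5/27) = 23/54.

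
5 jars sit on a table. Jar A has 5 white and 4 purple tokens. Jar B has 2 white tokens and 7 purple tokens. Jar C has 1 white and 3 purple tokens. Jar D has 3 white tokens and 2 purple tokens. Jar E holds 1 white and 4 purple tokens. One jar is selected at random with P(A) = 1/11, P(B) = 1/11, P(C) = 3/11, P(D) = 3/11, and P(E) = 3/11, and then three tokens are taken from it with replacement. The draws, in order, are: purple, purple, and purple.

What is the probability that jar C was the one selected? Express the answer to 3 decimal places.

Compute the likelihood of the observed sequence for each case: P(data | jar A) = (4/9)(4/9)(4/9) = 0.087791; P(data | jar B) = (7/9)(7/9)(7/9) = 0.47051; P(data | jar C) = (3/4)(3/4)(3/4) = 0.42188; P(data | jar D) = (2/5)(2/5)(2/5) = 0.064; P(data | jar E) = (4/5)(4/5)(4/5) = 0.512.
Multiplying each by its prior: 1/11 · 0.087791 = 0.007981, 1/11 · 0.47051 = 0.042773, 3/11 · 0.42188 = 0.11506, 3/11 · 0.064 = 0.017455, 3/11 · 0.512 = 0.13964; with total 0.3229.
By Bayes' rule, P(jar C | data) = (0.11506) / (0.3229) = 0.35632.

0.356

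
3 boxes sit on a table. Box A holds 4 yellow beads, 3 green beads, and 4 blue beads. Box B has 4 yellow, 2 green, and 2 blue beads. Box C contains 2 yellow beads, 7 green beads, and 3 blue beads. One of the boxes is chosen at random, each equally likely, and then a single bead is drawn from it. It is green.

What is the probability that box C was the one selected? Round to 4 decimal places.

Under each hypothesis, the probability of this draw is: P(data | box A) = (3/11) = 3/11; P(data | box B) = (2/8) = 1/4; P(data | box C) = (7/12) = 7/12.
Multiplying each by its prior: 1/3 · 3/11 = 1/11, 1/3 · 1/4 = 1/12, 1/3 · 7/12 = 7/36; summing to 73/198.
Therefore the posterior P(box C | data) = (7/36) / (73/198) = 77/146.

0.5274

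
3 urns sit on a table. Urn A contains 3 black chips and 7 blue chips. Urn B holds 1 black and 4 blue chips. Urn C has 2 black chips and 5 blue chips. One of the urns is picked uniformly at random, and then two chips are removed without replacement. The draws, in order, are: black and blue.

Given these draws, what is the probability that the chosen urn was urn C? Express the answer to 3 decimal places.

0.355

Under each hypothesis, the probability of the observed sequence is: P(data | urn A) = (3/10)(7/9) = 7/30; P(data | urn B) = (1/5)(4/4) = 1/5; P(data | urn C) = (2/7)(5/6) = 5/21.
Weighting by the prior gives 1/3 · 7/30 = 7/90, 1/3 · 1/5 = 1/15, 1/3 · 5/21 = 5/63; summing to 47/210.
Therefore the posterior P(urn C | data) = (5/63) / (47/210) = 50/141.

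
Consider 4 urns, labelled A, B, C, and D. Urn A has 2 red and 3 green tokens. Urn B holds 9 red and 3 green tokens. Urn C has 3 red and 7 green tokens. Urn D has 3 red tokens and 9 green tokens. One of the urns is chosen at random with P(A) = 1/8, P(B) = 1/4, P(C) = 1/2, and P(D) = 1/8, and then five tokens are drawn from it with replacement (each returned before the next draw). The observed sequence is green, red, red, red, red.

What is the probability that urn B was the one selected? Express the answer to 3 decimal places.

0.794

For each hypothesis, P(data | H) works out to: P(data | urn A) = (3/5)(2/5)(2/5)(2/5)(2/5) = 0.01536; P(data | urn B) = (3/12)(9/12)(9/12)(9/12)(9/12) = 0.079102; P(data | urn C) = (7/10)(3/10)(3/10)(3/10)(3/10) = 0.00567; P(data | urn D) = (9/12)(3/12)(3/12)(3/12)(3/12) = 0.0029297.
Multiplying each by its prior: 1/8 · 0.01536 = 0.00192, 1/4 · 0.079102 = 0.019775, 1/2 · 0.00567 = 0.002835, 1/8 · 0.0029297 = 0.00036621; summing to 0.024897.
Therefore the posterior P(urn B | data) = (0.019775) / (0.024897) = 0.7943.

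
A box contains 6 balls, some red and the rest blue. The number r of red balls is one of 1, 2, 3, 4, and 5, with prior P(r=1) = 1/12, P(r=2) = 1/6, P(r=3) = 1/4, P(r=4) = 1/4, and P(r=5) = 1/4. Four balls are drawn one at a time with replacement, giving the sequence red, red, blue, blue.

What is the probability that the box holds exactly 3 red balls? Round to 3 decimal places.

0.367

The likelihood of the observed sequence under each hypothesis: P(data | r = 1) = (1/6)(1/6)(5/6)(5/6) = 0.01929; P(data | r = 2) = (2/6)(2/6)(4/6)(4/6) = 0.049383; P(data | r = 3) = (3/6)(3/6)(3/6)(3/6) = 0.0625; P(data | r = 4) = (4/6)(4/6)(2/6)(2/6) = 0.049383; P(data | r = 5) = (5/6)(5/6)(1/6)(1/6) = 0.01929.
Multiplying each by its prior: 1/12 · 0.01929 = 0.0016075, 1/6 · 0.049383 = 0.0082305, 1/4 · 0.0625 = 0.015625, 1/4 · 0.049383 = 0.012346, 1/4 · 0.01929 = 0.0048225; summing to 0.042631.
Therefore the posterior P(r = 3 | data) = (0.015625) / (0.042631) = 0.36652.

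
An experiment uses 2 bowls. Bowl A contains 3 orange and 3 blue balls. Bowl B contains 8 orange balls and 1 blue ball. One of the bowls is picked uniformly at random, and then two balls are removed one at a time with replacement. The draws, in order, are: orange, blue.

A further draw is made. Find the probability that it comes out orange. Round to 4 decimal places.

0.6101

The likelihood of the observed sequence under each hypothesis: P(data | bowl A) = (3/6)(3/6) = 1/4; P(data | bowl B) = (8/9)(1/9) = 8/81.
Weighting by the prior gives 1/2 · 1/4 = 1/8, 1/2 · 8/81 = 4/81; these sum to 113/648.
The posterior is then P(bowl A | data) = 0.71681, P(bowl B | data) = 0.28319.
The predictive probability is P(orange next | data) = (1/2)(0.71681) + (8/9)(0.28319) = 0.61013.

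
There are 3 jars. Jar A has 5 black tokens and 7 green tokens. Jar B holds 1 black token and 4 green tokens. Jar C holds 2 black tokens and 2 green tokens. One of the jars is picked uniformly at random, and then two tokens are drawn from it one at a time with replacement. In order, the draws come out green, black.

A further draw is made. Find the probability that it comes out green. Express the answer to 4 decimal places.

Under each hypothesis, the probability of the observed sequence is: P(data | jar A) = (7/12)(5/12) = 0.24306; P(data | jar B) = (4/5)(1/5) = 0.16; P(data | jar C) = (2/4)(2/4) = 0.25.
Weighting by the prior gives 1/3 · 0.24306 = 0.081019, 1/3 · 0.16 = 0.053333, 1/3 · 0.25 = 0.083333; these sum to 0.21769.
Dividing through by the total gives posterior P(jar A | data) = 0.37218, P(jar B | data) = 0.245, P(jar C | data) = 0.38282.
Averaging over the posterior, P(green next | data) = (7/12)(0.37218) + (4/5)(0.245) + (1/2)(0.38282) = 0.60452.

0.6045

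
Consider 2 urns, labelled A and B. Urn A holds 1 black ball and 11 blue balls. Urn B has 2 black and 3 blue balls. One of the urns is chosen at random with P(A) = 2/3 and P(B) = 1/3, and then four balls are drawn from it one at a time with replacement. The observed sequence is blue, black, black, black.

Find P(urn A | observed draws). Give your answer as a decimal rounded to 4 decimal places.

0.0269

Under each hypothesis, the probability of the observed sequence is: P(data | urn A) = (11/12)(1/12)(1/12)(1/12) = 0.00053048; P(data | urn B) = (3/5)(2/5)(2/5)(2/5) = 0.0384.
The prior-weighted likelihoods are 2/3 · 0.00053048 = 0.00035365, 1/3 · 0.0384 = 0.0128; with total 0.013154.
Hence P(urn A | data) = (0.00035365) / (0.013154) = 0.026886.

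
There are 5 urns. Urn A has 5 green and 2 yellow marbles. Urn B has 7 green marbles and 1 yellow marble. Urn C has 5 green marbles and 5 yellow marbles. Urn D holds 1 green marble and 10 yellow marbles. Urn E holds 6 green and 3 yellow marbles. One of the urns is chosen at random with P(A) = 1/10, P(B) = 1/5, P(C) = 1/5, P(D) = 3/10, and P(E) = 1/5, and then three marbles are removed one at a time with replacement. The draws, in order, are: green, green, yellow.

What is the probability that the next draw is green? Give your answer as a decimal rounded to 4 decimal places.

0.6580

For each hypothesis, P(data | H) works out to: P(data | urn A) = (5/7)(5/7)(2/7) = 0.14577; P(data | urn B) = (7/8)(7/8)(1/8) = 0.095703; P(data | urn C) = (5/10)(5/10)(5/10) = 0.125; P(data | urn D) = (1/11)(1/11)(10/11) = 0.0075131; P(data | urn E) = (6/9)(6/9)(3/9) = 0.14815.
Weighting by the prior gives 1/10 · 0.14577 = 0.014577, 1/5 · 0.095703 = 0.019141, 1/5 · 0.125 = 0.025, 3/10 · 0.0075131 = 0.0022539, 1/5 · 0.14815 = 0.02963; summing to 0.090601.
The posterior is then P(urn A | data) = 0.16089, P(urn B | data) = 0.21126, P(urn C | data) = 0.27593, P(urn D | data) = 0.024878, P(urn E | data) = 0.32703.
So P(green next | data) = Σ P(green next | H) P(H | data) = (5/7)(0.16089) + (7/8)(0.21126) + (1/2)(0.27593) + (1/11)(0.024878) + (2/3)(0.32703) = 0.65803.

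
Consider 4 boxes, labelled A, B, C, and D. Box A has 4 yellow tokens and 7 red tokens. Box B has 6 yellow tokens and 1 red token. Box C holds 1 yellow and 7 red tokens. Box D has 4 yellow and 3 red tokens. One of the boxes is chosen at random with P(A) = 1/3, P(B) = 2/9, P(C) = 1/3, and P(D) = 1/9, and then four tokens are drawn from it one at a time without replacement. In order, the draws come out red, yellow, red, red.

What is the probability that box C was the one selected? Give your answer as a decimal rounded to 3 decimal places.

For each hypothesis, P(data | H) works out to: P(data | box A) = (7/11)(4/10)(6/9)(5/8) = 0.10606; P(data | box B) = (1/7)(6/6)(0/5) = 0; P(data | box C) = (7/8)(1/7)(6/6)(5/5) = 0.125; P(data | box D) = (3/7)(4/6)(2/5)(1/4) = 0.028571.
The prior-weighted likelihoods are 1/3 · 0.10606 = 0.035354, 2/9 · 0 = 0, 1/3 · 0.125 = 0.041667, 1/9 · 0.028571 = 0.0031746; these sum to 0.080195.
Therefore the posterior P(box C | data) = (0.041667) / (0.080195) = 0.51957.

0.520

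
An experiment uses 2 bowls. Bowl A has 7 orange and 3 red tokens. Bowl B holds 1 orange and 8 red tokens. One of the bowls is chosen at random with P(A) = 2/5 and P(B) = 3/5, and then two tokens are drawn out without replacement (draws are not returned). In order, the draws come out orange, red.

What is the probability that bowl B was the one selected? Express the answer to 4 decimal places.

Compute the likelihood of the observed sequence for each case: P(data | bowl A) = (7/10)(3/9) = 7/30; P(data | bowl B) = (1/9)(8/8) = 1/9.
Multiplying each by its prior: 2/5 · 7/30 = 7/75, 3/5 · 1/9 = 1/15; these sum to 4/25.
By Bayes' rule, P(bowl B | data) = (1/15) / (4/25) = 5/12.

0.4167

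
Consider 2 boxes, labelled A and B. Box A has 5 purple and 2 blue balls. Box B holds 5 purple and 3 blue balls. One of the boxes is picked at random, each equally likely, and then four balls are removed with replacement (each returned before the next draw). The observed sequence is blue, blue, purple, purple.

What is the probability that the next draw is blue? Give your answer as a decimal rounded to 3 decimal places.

0.336

Under each hypothesis, the probability of the observed sequence is: P(data | box A) = (2/7)(2/7)(5/7)(5/7) = 0.041649; P(data | box B) = (3/8)(3/8)(5/8)(5/8) = 0.054932.
Weighting by the prior gives 1/2 · 0.041649 = 0.020825, 1/2 · 0.054932 = 0.027466; with total 0.04829.
Dividing through by the total gives posterior P(box A | data) = 0.43124, P(box B | data) = 0.56876.
The predictive probability is P(blue next | data) = (2/7)(0.43124) + (3/8)(0.56876) = 0.3365.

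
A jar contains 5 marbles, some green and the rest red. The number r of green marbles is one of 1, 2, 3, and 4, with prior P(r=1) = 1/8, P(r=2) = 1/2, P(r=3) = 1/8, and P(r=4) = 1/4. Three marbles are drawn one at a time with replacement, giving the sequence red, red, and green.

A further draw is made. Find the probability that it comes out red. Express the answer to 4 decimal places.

0.5778

The likelihood of the observed sequence under each hypothesis: P(data | r = 1) = (4/5)(4/5)(1/5) = 16/125; P(data | r = 2) = (3/5)(3/5)(2/5) = 18/125; P(data | r = 3) = (2/5)(2/5)(3/5) = 12/125; P(data | r = 4) = (1/5)(1/5)(4/5) = 4/125.
The prior-weighted likelihoods are 1/8 · 16/125 = 2/125, 1/2 · 18/125 = 9/125, 1/8 · 12/125 = 3/250, 1/4 · 4/125 = 1/125; with total 27/250.
The posterior is then P(r = 1 | data) = 4/27, P(r = 2 | data) = 2/3, P(r = 3 | data) = 1/9, P(r = 4 | data) = 2/27.
Averaging over the posterior, P(red next | data) = (4/5)(4/27) + (3/5)(2/3) + (2/5)(1/9) + (1/5)(2/27) = 26/45.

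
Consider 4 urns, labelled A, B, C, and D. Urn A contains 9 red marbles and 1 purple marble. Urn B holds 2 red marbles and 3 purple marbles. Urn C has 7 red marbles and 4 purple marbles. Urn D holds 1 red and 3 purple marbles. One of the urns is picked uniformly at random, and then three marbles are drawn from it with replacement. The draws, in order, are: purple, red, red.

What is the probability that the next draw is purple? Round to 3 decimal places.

Under each hypothesis, the probability of the observed sequence is: P(data | urn A) = (1/10)(9/10)(9/10) = 0.081; P(data | urn B) = (3/5)(2/5)(2/5) = 0.096; P(data | urn C) = (4/11)(7/11)(7/11) = 0.14726; P(data | urn D) = (3/4)(1/4)(1/4) = 0.046875.
The prior-weighted likelihoods are 1/4 · 0.081 = 0.02025, 1/4 · 0.096 = 0.024, 1/4 · 0.14726 = 0.036814, 1/4 · 0.046875 = 0.011719; with total 0.092783.
Normalising, the posterior is P(urn A | data) = 0.21825, P(urn B | data) = 0.25867, P(urn C | data) = 0.39678, P(urn D | data) = 0.1263.
So P(purple next | data) = Σ P(purple next | H) P(H | data) = (1/10)(0.21825) + (3/5)(0.25867) + (4/11)(0.39678) + (3/4)(0.1263) = 0.41604.

0.416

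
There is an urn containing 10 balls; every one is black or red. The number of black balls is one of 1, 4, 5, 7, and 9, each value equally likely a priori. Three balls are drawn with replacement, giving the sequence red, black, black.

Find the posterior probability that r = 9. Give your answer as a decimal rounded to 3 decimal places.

The likelihood of the observed sequence under each hypothesis: P(data | r = 1) = (9/10)(1/10)(1/10) = 0.009; P(data | r = 4) = (6/10)(4/10)(4/10) = 0.096; P(data | r = 5) = (5/10)(5/10)(5/10) = 0.125; P(data | r = 7) = (3/10)(7/10)(7/10) = 0.147; P(data | r = 9) = (1/10)(9/10)(9/10) = 0.081.
Weighting by the prior gives 1/5 · 0.009 = 0.0018, 1/5 · 0.096 = 0.0192, 1/5 · 0.125 = 0.025, 1/5 · 0.147 = 0.0294, 1/5 · 0.081 = 0.0162; these sum to 0.0916.
So P(r = 9 | data) = (0.0162) / (0.0916) = 0.17686.

0.177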